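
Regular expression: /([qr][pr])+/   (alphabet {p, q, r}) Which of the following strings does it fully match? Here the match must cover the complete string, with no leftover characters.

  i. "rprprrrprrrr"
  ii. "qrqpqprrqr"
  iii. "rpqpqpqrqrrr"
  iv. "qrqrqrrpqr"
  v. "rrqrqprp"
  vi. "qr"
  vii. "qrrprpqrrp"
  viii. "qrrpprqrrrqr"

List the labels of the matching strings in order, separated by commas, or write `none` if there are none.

i → match
ii → match
iii → match
iv → match
v → match
vi → match
vii → match
viii → no match

i, ii, iii, iv, v, vi, vii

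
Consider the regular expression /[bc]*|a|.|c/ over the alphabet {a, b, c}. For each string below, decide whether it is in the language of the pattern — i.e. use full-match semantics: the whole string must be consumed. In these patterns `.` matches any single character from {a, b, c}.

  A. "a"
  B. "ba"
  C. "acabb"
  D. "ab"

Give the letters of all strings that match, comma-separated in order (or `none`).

A

A → match
B → no match
C → no match
D → no match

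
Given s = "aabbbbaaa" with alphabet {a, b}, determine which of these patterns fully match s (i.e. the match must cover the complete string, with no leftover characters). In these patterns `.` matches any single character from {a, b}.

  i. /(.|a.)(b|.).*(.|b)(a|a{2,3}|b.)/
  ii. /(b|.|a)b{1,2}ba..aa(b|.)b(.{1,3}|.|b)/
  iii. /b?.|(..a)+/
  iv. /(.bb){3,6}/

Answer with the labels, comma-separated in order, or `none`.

i

i → match
ii → no match
iii → no match
iv → no match — must end with "bb"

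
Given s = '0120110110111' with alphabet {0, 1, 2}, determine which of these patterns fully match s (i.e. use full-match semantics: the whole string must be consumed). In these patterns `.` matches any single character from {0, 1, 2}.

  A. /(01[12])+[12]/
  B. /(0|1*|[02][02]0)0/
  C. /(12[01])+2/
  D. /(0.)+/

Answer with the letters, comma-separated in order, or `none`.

A

A → match
B → no match — must end with '0'
C → no match — must start with '12'
D → no match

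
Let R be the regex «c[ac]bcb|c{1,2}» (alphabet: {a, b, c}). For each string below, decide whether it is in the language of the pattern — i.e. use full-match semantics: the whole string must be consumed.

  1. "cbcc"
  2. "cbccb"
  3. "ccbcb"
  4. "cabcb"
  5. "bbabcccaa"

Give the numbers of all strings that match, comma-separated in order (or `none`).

1. "cbcc" → no match
2. "cbccb" → no match
3. "ccbcb" → match
4. "cabcb" → match
5. "bbabcccaa" → no match — must start with "c"

3, 4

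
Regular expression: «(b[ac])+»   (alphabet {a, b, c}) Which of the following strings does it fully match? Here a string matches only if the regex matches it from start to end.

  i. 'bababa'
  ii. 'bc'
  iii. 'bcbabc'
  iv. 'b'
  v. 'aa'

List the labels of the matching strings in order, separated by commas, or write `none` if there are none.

i, ii, iii

i → match
ii → match
iii → match
iv → no match
v → no match — must start with 'b'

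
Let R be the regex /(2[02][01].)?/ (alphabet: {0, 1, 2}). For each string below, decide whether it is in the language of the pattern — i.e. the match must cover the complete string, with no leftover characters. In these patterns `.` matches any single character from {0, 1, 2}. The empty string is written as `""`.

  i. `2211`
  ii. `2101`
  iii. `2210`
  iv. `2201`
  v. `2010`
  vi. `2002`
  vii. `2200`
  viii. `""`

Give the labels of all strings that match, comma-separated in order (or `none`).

i, iii, iv, v, vi, vii, viii

i. `2211` → match
ii. `2101` → no match
iii. `2210` → match
iv. `2201` → match
v. `2010` → match
vi. `2002` → match
vii. `2200` → match
viii. `""` → match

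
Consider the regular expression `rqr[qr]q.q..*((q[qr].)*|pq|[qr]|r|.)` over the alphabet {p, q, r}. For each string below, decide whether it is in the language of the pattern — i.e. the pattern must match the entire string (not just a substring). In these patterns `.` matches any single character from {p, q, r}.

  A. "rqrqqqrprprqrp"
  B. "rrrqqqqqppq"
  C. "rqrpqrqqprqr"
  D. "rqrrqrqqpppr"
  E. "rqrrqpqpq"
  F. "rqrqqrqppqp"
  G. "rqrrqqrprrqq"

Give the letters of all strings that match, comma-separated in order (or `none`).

D, E, F

A → no match
B → no match — must start with "rqr"
C → no match
D → match
E → match
F → match
G → no match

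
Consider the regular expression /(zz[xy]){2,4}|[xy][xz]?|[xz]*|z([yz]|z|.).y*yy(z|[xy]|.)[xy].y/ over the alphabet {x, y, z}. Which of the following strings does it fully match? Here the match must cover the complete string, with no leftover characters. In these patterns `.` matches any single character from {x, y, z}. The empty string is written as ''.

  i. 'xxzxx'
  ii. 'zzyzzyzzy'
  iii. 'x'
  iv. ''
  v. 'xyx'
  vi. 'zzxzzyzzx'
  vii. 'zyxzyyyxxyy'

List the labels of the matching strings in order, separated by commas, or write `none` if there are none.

i, ii, iii, iv, vi

i → match
ii → match
iii → match
iv → match
v → no match
vi → match
vii → no match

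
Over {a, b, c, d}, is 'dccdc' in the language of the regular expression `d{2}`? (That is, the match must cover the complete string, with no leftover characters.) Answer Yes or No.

Every match must end with 'd', but 'dccdc' does not.

No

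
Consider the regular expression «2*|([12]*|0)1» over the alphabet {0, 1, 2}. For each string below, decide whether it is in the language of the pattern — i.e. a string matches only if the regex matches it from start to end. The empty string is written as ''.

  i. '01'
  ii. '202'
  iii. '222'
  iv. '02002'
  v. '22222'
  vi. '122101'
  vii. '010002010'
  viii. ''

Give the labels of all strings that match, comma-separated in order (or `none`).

i. '01' → match
ii. '202' → no match
iii. '222' → match
iv. '02002' → no match
v. '22222' → match
vi. '122101' → no match
vii. '010002010' → no match
viii. '' → match

i, iii, v, viii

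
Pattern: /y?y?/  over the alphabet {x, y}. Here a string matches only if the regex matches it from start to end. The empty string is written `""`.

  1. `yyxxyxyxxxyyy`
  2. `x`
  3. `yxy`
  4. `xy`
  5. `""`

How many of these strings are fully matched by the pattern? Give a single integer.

1

1 → no match
2 → no match
3 → no match
4 → no match
5 → match
Total matched: 1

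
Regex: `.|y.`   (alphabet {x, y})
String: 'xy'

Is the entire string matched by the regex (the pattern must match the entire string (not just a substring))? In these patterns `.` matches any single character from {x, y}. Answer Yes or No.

No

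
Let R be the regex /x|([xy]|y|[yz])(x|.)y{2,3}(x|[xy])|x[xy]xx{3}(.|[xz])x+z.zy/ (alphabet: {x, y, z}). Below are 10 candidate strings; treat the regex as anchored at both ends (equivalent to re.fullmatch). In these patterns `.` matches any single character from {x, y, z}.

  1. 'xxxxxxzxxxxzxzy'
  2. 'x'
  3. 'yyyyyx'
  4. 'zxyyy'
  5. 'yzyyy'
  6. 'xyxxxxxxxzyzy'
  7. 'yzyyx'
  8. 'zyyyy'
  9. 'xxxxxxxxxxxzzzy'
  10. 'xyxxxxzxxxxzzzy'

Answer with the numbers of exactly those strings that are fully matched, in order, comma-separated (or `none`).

1, 2, 3, 4, 5, 6, 7, 8, 9, 10

1 → match
2 → match
3 → match
4 → match
5 → match
6 → match
7 → match
8 → match
9 → match
10 → match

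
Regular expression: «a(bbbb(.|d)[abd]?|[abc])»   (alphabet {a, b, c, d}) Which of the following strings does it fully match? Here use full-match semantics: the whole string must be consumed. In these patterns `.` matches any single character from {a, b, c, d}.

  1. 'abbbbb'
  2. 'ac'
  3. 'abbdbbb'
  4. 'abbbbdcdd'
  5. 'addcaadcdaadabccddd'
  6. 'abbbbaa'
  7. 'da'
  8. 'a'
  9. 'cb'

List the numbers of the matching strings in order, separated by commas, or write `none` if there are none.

1, 2, 6

1 → match
2 → match
3 → no match
4 → no match
5 → no match
6 → match
7 → no match — must start with 'a'
8 → no match
9 → no match — must start with 'a'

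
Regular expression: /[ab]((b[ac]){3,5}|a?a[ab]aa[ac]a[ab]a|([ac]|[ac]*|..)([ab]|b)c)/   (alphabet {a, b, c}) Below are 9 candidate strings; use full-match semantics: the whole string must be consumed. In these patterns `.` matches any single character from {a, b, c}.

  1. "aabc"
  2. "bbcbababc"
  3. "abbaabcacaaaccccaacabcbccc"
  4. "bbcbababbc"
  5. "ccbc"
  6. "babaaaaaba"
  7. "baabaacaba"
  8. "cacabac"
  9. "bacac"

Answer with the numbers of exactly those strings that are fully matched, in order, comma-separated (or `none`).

1, 2, 7, 9

1 → match
2 → match
3 → no match
4 → no match
5 → no match
6 → no match
7 → match
8 → no match
9 → match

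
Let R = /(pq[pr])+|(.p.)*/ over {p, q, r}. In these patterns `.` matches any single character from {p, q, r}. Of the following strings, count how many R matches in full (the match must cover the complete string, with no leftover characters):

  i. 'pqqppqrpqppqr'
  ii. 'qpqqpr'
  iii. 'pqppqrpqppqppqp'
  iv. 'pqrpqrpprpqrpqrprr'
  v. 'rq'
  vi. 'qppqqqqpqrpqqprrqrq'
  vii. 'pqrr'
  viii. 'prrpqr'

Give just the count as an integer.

i → no match
ii → match
iii → match
iv → no match
v → no match
vi → no match
vii → no match
viii → no match
Total matched: 2

2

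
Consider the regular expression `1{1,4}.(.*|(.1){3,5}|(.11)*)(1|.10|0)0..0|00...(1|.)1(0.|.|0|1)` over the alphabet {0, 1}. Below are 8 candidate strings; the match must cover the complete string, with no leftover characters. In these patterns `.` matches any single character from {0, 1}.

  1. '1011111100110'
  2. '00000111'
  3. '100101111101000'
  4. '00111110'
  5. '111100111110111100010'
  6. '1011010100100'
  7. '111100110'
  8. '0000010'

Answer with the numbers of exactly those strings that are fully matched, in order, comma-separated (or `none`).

1 → match
2 → match
3 → no match
4 → match
5 → match
6 → match
7 → match
8 → no match

1, 2, 4, 5, 6, 7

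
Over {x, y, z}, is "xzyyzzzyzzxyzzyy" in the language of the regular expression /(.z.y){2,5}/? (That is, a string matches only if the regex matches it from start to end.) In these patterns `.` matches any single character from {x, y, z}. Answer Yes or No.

Yes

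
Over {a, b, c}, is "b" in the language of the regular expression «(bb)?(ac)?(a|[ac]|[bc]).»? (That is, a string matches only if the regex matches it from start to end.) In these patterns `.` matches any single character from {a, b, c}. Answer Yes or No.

No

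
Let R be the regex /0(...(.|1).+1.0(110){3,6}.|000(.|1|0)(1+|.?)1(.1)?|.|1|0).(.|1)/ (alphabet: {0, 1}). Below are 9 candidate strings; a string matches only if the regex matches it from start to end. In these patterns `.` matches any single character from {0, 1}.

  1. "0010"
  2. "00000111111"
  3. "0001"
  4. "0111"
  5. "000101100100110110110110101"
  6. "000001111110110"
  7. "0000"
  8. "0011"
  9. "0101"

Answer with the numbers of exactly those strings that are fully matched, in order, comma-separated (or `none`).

1, 2, 3, 4, 5, 6, 7, 8, 9

1. "0010" → match
2. "00000111111" → match
3. "0001" → match
4. "0111" → match
5 → match
6 → match
7. "0000" → match
8. "0011" → match
9. "0101" → match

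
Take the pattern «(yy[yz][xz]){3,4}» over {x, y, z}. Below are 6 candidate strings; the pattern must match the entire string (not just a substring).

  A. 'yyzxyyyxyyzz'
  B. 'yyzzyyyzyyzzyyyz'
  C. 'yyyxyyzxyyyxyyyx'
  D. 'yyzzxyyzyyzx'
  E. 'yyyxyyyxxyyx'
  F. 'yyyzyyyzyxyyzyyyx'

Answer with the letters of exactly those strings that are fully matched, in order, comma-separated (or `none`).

A → match
B → match
C → match
D → no match
E → no match
F → no match

A, B, C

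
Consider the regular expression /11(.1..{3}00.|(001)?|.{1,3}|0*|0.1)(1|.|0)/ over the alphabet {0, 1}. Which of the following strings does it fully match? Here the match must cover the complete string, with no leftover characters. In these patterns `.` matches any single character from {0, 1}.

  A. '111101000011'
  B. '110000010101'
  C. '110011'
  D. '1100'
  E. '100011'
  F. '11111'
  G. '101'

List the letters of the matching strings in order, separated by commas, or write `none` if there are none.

A, C, D, F

A → match
B → no match
C → match
D → match
E → no match — must start with '11'
F → match
G → no match — must start with '11'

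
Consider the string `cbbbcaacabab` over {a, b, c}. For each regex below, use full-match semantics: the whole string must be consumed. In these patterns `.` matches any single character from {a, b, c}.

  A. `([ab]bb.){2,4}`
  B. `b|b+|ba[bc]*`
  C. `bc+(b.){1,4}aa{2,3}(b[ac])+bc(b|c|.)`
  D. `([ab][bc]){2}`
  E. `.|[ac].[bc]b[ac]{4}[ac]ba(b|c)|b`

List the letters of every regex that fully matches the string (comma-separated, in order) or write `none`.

E

A → no match
B → no match
C → no match — must start with `bc`
D → no match
E → match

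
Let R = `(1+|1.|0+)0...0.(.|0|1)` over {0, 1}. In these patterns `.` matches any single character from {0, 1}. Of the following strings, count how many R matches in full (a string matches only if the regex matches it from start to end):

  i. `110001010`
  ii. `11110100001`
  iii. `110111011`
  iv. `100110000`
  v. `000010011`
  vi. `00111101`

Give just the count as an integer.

i → match
ii → match
iii → match
iv → match
v → match
vi → no match
Total matched: 5

5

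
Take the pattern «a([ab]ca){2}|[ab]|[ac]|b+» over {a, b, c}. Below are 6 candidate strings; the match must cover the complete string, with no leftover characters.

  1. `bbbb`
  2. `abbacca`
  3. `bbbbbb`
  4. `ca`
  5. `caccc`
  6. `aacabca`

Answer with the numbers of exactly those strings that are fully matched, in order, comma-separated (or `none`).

1 → match
2 → no match
3 → match
4 → no match
5 → no match
6 → match

1, 3, 6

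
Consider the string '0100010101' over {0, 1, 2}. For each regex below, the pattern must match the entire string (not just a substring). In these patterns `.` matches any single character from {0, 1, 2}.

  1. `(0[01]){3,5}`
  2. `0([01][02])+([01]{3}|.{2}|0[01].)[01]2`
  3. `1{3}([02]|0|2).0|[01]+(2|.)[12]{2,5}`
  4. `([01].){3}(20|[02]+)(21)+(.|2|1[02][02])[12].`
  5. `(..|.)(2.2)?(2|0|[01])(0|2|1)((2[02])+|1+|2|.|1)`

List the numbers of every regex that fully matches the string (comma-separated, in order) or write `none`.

1 → match
2 → no match — must end with '2'
3 → no match
4 → no match
5 → no match

1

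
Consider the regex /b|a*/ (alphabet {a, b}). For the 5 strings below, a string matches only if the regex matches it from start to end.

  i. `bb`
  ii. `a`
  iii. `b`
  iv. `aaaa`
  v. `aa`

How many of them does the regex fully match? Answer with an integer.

i → no match
ii → match
iii → match
iv → match
v → match
Total matched: 4

4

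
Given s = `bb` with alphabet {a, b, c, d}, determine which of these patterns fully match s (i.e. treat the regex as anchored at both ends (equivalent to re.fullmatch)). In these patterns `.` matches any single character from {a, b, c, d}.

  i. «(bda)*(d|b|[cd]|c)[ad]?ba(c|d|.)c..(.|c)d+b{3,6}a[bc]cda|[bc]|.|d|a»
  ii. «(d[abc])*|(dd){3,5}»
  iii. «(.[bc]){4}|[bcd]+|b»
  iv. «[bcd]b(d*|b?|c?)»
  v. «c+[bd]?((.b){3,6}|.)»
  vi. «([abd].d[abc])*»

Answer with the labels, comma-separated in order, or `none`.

iii, iv

i → no match
ii → no match
iii → match
iv → match
v → no match — must start with `c`
vi → no match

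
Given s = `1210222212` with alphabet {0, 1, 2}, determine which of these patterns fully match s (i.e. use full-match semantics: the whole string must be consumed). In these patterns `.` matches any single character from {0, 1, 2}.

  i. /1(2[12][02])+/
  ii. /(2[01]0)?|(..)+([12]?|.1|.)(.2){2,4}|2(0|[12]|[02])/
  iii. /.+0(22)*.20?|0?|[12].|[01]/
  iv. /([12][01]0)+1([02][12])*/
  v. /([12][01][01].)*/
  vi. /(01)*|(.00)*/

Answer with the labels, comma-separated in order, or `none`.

i, ii, iii

i → match
ii → match
iii → match
iv → no match
v → no match
vi → no match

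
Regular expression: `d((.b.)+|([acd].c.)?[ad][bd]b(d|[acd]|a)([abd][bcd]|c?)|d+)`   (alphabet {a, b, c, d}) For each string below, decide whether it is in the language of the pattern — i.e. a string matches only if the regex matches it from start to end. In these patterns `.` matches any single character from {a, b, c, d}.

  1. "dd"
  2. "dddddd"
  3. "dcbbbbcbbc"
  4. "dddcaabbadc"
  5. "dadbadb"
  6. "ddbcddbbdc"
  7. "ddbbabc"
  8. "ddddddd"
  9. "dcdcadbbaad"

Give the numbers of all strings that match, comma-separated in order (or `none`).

1, 2, 3, 4, 5, 6, 7, 8, 9

1 → match
2 → match
3 → match
4 → match
5 → match
6 → match
7 → match
8 → match
9 → match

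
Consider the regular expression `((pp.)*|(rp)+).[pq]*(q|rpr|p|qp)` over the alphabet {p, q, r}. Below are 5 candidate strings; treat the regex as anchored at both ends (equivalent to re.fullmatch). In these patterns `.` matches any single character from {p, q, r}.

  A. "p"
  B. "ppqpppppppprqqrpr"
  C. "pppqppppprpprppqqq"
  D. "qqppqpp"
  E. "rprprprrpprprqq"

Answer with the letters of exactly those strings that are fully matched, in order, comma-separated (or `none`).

B, D

A → no match
B → match
C → no match
D → match
E → no match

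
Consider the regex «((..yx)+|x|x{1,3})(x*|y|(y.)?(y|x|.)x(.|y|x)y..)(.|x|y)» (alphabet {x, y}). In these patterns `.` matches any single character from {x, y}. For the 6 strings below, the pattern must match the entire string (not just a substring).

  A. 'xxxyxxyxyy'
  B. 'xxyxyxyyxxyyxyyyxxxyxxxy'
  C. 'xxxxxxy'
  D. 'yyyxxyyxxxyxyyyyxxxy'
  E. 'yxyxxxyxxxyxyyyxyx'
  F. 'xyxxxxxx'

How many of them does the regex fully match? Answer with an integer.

A → match
B → no match
C → match
D → no match
E → match
F → no match
Total matched: 3

3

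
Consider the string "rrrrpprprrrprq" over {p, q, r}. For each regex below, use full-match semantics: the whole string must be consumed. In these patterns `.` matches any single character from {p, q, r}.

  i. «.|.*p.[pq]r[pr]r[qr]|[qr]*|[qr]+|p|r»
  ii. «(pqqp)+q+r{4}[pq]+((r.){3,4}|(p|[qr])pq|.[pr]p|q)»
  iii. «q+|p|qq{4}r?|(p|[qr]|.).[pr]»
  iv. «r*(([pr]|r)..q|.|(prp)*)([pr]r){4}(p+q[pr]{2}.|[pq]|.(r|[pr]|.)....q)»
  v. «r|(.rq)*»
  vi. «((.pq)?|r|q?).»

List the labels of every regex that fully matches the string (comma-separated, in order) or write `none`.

i → no match
ii → no match — must start with "pqqp"
iii → no match
iv → match
v → no match
vi → no match

iv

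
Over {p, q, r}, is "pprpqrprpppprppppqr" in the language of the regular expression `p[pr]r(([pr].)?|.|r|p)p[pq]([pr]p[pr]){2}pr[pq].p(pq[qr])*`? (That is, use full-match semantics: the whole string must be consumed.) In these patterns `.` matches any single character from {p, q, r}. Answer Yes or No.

Yes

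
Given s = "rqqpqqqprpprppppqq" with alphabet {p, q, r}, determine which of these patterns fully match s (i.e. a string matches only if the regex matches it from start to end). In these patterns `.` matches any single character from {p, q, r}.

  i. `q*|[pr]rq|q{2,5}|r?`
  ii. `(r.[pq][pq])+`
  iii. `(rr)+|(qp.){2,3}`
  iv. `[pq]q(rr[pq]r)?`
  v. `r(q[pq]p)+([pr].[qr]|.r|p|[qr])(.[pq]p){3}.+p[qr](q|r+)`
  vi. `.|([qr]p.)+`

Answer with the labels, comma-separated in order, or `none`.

v

i → no match
ii → no match
iii → no match
iv → no match
v → match
vi → no match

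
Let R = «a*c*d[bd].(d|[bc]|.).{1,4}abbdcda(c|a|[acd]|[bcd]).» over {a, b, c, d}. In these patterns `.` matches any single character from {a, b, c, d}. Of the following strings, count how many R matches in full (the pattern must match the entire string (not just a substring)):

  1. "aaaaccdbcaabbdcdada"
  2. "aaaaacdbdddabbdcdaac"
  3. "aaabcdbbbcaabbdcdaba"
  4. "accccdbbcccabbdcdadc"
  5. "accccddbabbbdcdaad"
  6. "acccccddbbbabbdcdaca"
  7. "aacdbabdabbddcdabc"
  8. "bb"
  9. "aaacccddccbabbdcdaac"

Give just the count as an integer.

4

1 → no match
2 → match
3 → no match
4 → match
5 → no match
6 → match
7 → no match
8 → no match
9 → match
Total matched: 4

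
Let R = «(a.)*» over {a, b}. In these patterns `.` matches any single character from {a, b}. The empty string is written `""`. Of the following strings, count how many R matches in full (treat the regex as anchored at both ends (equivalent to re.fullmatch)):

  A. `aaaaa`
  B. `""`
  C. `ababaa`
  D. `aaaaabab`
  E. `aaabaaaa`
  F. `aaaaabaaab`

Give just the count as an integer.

5

A → no match
B → match
C → match
D → match
E → match
F → match
Total matched: 5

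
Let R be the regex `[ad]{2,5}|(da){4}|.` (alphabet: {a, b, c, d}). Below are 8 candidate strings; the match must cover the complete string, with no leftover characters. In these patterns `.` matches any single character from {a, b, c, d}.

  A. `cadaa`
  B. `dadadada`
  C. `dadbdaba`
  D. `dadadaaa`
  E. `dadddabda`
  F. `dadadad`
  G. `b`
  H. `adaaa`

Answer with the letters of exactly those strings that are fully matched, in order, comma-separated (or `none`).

A → no match
B → match
C → no match
D → no match
E → no match
F → no match
G → match
H → match

B, G, H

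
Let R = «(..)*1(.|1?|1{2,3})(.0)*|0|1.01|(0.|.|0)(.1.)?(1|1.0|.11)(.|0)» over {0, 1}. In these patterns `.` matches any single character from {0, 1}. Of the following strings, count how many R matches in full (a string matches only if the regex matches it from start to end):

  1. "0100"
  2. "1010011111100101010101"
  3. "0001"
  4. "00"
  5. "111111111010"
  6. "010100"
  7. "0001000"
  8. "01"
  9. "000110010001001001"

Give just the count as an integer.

1 → no match
2 → no match
3 → no match
4 → no match
5 → match
6 → no match
7 → no match
8 → no match
9 → no match
Total matched: 1

1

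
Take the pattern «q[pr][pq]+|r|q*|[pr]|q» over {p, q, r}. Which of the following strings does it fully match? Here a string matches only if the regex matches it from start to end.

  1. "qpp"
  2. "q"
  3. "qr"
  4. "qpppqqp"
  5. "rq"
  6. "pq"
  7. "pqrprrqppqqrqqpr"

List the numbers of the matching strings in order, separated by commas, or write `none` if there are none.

1, 2, 4

1 → match
2 → match
3 → no match
4 → match
5 → no match
6 → no match
7 → no match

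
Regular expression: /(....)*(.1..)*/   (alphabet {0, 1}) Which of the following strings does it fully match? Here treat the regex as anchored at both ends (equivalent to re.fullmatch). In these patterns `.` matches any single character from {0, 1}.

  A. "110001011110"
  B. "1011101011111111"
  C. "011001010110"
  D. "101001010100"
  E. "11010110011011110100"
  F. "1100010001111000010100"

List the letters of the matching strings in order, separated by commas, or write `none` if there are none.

A, B, C, D, E

A. "110001011110" → match
B → match
C. "011001010110" → match
D. "101001010100" → match
E → match
F → no match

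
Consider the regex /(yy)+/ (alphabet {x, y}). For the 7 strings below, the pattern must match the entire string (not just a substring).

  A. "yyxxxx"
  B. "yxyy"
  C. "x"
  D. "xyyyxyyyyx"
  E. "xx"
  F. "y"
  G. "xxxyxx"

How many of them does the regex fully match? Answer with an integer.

0

A. "yyxxxx" → no match — must end with "yy"
B. "yxyy" → no match — must start with "yy"
C. "x" → no match — must start with "yy"
D. "xyyyxyyyyx" → no match — must start with "yy"
E. "xx" → no match — must start with "yy"
F. "y" → no match — must start with "yy"
G. "xxxyxx" → no match — must start with "yy"
Total matched: 0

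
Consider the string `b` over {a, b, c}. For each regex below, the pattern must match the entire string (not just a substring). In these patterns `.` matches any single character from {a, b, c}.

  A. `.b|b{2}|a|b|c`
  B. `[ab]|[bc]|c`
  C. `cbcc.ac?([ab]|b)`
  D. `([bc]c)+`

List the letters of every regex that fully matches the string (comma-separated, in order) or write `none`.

A, B

A → match
B → match
C → no match — must start with `cbcc`
D → no match — must end with `c`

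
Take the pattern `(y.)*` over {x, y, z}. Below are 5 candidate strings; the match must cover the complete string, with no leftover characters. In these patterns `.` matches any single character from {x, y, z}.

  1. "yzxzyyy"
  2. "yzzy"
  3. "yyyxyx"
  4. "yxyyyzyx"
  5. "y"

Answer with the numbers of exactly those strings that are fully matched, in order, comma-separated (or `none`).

3, 4

1 → no match
2 → no match
3 → match
4 → match
5 → no match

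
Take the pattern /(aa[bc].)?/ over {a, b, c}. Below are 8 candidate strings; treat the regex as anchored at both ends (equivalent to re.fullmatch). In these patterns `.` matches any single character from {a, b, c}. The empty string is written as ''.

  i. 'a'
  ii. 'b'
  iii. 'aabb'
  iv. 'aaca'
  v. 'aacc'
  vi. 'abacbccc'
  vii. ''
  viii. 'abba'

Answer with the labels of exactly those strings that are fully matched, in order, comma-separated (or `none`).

iii, iv, v, vii

i. 'a' → no match
ii. 'b' → no match
iii. 'aabb' → match
iv. 'aaca' → match
v. 'aacc' → match
vi. 'abacbccc' → no match
vii. '' → match
viii. 'abba' → no match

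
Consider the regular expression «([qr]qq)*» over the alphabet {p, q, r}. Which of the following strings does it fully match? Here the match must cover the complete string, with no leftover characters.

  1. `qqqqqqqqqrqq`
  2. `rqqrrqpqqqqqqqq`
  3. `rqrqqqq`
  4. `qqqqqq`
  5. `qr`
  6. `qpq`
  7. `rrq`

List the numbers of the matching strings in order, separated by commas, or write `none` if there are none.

1, 4

1 → match
2 → no match
3 → no match
4 → match
5 → no match
6 → no match
7 → no match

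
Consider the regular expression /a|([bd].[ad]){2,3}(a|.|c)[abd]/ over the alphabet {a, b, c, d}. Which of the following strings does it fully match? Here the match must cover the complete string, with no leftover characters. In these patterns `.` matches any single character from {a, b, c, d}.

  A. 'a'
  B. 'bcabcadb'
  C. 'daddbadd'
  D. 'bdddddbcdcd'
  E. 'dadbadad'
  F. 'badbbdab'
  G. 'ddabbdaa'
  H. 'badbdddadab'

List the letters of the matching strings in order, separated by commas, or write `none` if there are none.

A, B, C, D, E, F, G, H

A → match
B → match
C → match
D → match
E → match
F → match
G → match
H → match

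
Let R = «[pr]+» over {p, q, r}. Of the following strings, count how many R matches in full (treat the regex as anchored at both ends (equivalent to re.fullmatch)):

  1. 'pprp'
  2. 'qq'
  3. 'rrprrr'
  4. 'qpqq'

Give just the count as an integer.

1. 'pprp' → match
2. 'qq' → no match
3. 'rrprrr' → match
4. 'qpqq' → no match
Total matched: 2

2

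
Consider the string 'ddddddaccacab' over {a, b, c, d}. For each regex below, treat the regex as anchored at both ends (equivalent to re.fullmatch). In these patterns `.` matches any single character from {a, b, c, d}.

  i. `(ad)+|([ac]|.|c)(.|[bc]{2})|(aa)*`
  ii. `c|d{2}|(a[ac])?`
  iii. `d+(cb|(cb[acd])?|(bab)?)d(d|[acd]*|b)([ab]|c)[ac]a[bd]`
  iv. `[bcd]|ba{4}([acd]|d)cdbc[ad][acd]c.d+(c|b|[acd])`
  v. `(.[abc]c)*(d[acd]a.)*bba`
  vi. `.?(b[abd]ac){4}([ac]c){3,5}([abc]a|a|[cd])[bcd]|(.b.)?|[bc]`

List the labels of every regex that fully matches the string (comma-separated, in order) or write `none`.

i → no match
ii → no match
iii → match
iv → no match
v → no match — must end with 'bba'
vi → no match

iii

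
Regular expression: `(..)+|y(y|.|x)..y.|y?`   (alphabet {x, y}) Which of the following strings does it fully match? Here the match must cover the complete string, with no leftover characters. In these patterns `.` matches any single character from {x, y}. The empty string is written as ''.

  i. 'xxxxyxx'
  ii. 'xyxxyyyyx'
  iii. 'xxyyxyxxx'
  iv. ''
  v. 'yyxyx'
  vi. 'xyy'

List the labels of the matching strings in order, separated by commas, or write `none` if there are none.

i → no match
ii → no match
iii → no match
iv → match
v → no match
vi → no match

iv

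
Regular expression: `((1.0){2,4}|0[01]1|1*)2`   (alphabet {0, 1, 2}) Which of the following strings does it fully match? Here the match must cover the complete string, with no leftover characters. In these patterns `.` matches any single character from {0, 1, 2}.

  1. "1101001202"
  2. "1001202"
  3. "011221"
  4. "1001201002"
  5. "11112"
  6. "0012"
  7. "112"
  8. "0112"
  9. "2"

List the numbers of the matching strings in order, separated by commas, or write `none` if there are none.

1, 2, 4, 5, 6, 7, 8, 9

1 → match
2 → match
3 → no match — must end with "2"
4 → match
5 → match
6 → match
7 → match
8 → match
9 → match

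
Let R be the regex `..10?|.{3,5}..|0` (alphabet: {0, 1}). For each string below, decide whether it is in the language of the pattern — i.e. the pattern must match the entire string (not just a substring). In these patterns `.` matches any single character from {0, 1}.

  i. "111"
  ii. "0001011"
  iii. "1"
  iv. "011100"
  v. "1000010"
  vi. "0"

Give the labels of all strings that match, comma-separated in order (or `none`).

i. "111" → match
ii. "0001011" → match
iii. "1" → no match
iv. "011100" → match
v. "1000010" → match
vi. "0" → match

i, ii, iv, v, vi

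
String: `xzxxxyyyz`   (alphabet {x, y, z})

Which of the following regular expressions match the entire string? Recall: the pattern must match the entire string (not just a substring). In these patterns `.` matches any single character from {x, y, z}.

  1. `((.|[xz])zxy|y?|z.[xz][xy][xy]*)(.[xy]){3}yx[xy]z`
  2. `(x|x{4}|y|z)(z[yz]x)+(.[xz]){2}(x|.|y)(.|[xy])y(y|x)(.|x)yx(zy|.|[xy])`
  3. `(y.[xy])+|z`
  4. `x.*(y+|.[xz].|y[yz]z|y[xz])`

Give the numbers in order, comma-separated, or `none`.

4

1 → no match
2 → no match
3 → no match
4 → match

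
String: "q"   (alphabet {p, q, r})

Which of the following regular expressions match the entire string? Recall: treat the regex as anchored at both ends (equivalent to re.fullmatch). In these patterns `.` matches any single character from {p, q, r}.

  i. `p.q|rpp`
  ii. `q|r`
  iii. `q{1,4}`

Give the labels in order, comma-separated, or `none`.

ii, iii

i → no match
ii → match
iii → match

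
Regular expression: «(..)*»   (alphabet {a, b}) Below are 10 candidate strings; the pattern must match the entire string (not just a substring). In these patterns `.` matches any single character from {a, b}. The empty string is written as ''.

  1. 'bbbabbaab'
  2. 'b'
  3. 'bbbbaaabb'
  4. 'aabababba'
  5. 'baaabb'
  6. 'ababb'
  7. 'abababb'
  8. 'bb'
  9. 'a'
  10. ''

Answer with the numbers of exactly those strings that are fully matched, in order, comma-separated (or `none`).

1 → no match
2 → no match
3 → no match
4 → no match
5 → match
6 → no match
7 → no match
8 → match
9 → no match
10 → match

5, 8, 10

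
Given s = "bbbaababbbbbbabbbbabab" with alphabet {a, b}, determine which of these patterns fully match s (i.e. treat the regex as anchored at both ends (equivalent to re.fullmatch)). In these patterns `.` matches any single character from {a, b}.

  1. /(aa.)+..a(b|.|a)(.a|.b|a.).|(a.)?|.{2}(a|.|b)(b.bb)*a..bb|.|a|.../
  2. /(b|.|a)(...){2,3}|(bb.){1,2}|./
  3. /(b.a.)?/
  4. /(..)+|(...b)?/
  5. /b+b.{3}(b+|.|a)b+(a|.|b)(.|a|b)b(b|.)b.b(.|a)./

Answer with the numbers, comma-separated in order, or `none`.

4, 5

1 → no match
2 → no match
3 → no match
4 → match
5 → match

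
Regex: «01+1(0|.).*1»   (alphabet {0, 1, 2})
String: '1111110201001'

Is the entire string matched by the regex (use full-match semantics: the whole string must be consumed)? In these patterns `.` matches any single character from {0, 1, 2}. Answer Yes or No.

Every match must start with '01', but '1111110201001' does not.

No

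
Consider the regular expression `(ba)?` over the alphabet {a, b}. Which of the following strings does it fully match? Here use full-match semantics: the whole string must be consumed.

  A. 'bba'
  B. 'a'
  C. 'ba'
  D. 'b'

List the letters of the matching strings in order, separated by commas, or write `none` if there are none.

C

A → no match
B → no match
C → match
D → no match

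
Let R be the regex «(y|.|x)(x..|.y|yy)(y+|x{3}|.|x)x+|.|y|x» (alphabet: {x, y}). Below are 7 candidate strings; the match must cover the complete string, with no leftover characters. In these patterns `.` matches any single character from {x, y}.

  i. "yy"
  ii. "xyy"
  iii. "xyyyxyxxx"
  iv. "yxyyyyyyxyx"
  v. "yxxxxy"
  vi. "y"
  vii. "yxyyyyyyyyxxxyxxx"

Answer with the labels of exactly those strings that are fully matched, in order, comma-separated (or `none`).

i. "yy" → no match
ii. "xyy" → no match
iii. "xyyyxyxxx" → no match
iv. "yxyyyyyyxyx" → no match
v. "yxxxxy" → no match
vi. "y" → match
vii → no match

vi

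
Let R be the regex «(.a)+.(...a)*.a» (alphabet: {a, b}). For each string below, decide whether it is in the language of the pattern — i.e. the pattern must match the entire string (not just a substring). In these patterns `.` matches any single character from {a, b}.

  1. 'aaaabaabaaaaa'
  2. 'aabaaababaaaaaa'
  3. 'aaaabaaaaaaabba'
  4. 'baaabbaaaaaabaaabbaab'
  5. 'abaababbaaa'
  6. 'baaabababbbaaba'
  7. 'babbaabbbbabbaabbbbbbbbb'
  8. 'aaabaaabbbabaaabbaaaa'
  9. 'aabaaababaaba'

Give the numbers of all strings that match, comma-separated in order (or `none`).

1, 2, 3, 6, 8, 9

1 → match
2 → match
3 → match
4 → no match — must end with 'a'
5 → no match
6 → match
7 → no match — must end with 'a'
8 → match
9 → match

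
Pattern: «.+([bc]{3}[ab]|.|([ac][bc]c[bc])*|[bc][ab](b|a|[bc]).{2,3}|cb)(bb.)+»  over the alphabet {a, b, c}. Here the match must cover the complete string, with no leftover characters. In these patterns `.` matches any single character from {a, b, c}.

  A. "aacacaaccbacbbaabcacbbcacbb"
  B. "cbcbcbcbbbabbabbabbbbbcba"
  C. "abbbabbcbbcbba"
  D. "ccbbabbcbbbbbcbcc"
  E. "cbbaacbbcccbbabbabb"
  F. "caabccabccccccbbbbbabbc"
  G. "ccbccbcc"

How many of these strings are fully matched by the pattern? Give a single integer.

2

A → no match
B → no match
C → match
D → no match
E → no match
F → match
G → no match
Total matched: 2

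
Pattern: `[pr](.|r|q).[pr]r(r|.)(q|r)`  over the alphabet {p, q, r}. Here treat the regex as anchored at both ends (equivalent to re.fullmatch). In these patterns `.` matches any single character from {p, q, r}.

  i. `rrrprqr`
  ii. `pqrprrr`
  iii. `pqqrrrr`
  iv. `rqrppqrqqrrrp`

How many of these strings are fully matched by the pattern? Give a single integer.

3

i → match
ii → match
iii → match
iv → no match
Total matched: 3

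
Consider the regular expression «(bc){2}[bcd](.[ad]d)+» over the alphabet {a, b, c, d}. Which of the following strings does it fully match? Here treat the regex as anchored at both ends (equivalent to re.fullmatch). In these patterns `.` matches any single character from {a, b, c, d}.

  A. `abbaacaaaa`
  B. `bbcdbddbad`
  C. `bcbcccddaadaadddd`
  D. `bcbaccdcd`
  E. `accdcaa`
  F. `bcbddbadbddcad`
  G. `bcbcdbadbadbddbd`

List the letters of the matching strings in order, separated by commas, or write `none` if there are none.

A → no match — must start with `bc`
B → no match — must start with `bc`
C → match
D → no match
E → no match — must start with `bc`
F → no match
G → no match

C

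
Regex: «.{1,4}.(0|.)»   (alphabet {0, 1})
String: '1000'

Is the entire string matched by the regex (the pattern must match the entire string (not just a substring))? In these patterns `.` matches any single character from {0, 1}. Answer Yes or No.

Yes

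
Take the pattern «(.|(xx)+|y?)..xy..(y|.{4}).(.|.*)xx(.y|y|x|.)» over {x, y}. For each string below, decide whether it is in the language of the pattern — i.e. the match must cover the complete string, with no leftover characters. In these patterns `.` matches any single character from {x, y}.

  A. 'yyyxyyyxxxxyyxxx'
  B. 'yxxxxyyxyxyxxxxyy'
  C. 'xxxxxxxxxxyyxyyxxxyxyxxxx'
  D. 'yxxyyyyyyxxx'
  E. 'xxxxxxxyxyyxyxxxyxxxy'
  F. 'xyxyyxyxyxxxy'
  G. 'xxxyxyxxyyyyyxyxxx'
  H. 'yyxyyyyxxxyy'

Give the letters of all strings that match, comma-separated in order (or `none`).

A → match
B → no match
C → match
D. 'yxxyyyyyyxxx' → match
E → match
F → match
G → match
H. 'yyxyyyyxxxyy' → match

A, C, D, E, F, G, H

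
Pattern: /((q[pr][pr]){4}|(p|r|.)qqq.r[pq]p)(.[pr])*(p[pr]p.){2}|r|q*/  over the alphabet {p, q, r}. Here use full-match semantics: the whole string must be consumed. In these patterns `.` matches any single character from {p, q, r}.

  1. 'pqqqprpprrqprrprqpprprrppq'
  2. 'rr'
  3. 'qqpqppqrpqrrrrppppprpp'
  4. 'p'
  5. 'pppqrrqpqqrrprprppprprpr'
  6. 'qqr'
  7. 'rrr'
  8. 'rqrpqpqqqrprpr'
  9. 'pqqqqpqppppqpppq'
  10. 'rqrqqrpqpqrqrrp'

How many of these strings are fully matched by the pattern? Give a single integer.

0

1 → no match
2 → no match
3 → no match
4 → no match
5 → no match
6 → no match
7 → no match
8 → no match
9 → no match
10 → no match
Total matched: 0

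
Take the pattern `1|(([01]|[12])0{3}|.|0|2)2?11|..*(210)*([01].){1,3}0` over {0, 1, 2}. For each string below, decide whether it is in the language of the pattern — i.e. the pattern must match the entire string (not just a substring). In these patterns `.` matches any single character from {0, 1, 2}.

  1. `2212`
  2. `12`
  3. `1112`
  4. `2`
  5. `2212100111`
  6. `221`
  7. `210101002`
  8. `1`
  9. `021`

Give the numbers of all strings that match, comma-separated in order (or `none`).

1. `2212` → no match
2. `12` → no match
3. `1112` → no match
4. `2` → no match
5. `2212100111` → no match
6. `221` → no match
7. `210101002` → no match
8. `1` → match
9. `021` → no match

8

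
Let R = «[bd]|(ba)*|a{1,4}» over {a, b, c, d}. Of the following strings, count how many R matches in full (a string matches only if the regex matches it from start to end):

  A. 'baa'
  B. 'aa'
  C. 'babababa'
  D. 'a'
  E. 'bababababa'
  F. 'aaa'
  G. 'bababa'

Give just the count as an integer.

6

A. 'baa' → no match
B. 'aa' → match
C. 'babababa' → match
D. 'a' → match
E. 'bababababa' → match
F. 'aaa' → match
G. 'bababa' → match
Total matched: 6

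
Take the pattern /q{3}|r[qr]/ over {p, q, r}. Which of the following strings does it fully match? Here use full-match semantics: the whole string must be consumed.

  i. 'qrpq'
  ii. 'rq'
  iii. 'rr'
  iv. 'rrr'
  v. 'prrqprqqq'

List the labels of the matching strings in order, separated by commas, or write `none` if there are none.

ii, iii

i → no match
ii → match
iii → match
iv → no match
v → no match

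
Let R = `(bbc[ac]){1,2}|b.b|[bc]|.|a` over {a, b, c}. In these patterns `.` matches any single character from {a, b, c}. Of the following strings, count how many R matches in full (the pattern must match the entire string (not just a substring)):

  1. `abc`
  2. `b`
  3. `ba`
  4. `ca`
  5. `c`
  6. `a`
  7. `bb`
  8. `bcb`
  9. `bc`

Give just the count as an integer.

4

1. `abc` → no match
2. `b` → match
3. `ba` → no match
4. `ca` → no match
5. `c` → match
6. `a` → match
7. `bb` → no match
8. `bcb` → match
9. `bc` → no match
Total matched: 4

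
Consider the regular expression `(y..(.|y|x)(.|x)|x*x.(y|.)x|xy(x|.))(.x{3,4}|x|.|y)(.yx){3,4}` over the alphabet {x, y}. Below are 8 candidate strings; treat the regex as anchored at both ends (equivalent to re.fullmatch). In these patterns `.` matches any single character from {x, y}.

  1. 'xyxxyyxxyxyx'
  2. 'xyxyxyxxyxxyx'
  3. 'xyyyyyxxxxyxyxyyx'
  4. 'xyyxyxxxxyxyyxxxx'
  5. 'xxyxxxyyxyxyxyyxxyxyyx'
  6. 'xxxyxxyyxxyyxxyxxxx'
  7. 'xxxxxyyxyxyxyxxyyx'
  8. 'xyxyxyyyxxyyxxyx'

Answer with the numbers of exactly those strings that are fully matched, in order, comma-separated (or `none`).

2

1 → no match
2 → match
3 → no match
4 → no match — must end with 'yx'
5 → no match
6 → no match — must end with 'yx'
7 → no match
8 → no match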